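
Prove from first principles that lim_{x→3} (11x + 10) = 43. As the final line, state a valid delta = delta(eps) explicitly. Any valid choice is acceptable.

delta = eps/11

Let eps > 0 be given. We need delta > 0 so that 0 < |x − 3| < delta implies |(11x + 10) − 43| < eps.
Since (11x + 10) − 43 = 11(x − 3), we have |(11x + 10) − 43| = 11|x − 3|.
Thus it suffices that |x − 3| < eps/11.
Take delta = eps/11. If 0 < |x − 3| < delta then |(11x + 10) − 43| = 11|x − 3| < 11·(eps/11) = eps.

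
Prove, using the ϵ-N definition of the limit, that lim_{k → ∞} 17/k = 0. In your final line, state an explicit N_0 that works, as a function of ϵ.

Let ϵ > 0. For k ≥ 1, |17/k − 0| = 17/(k) ≤ 17/k.
We need 17/k < ϵ, i.e. k > 17/ϵ.
Take N_0 = 17/ϵ. If k > N_0 then |17/k| ≤ 17/k < ϵ.

N_0 = 17/ϵ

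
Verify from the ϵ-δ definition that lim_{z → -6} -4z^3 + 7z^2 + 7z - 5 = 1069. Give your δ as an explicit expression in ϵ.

δ = min(1, ϵ/592)

Let ϵ > 0. We want δ > 0 such that 0 < |z + 6| < δ implies |(-4z^3 + 7z^2 + 7z - 5) − 1069| < ϵ.
(-4z^3 + 7z^2 + 7z - 5) − 1069 = -4z^3 + 7z^2 + 7z - 1074 = (z + 6)(-4z^2 + 31z - 179).
So |(-4z^3 + 7z^2 + 7z - 5) − 1069| = |z + 6|·|-4z^2 + 31z - 179|.
Require δ ≤ 1. Then |z + 6| < 1 gives |z| < 7, and by the triangle inequality |-4z^2 + 31z - 179| ≤ 4·7^2 + 31·7 + 179 = 592.
Hence |(-4z^3 + 7z^2 + 7z - 5) − 1069| ≤ 592|z + 6| < ϵ provided |z + 6| < ϵ/592.
Take δ = min(1, ϵ/592). Then 0 < |z + 6| < δ gives both |z + 6| < 1 and |z + 6| < ϵ/592, so |(-4z^3 + 7z^2 + 7z - 5) − 1069| < ϵ.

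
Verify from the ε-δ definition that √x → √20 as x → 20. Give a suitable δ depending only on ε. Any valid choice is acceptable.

δ = min(20, √20·ε)

Suppose ε > 0. We want δ > 0 such that 0 < |x − 20| < δ implies |√x − √20| < ε.
Multiplying by the conjugate, |√x − √20| = |x − 20|/(√x + √20).
Restrict δ ≤ 20 so that |x − 20| < 20 forces x > 0, and then √x + √20 > √20.
Hence |√x − √20| < |x − 20|/√20, which is < ε once |x − 20| < √20·ε.
Take δ = min(20, √20·ε). If 0 < |x − 20| < δ then x > 0 and |√x − √20| < |x − 20|/√20 < ε.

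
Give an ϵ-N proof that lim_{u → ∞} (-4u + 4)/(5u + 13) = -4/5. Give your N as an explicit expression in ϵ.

Let ϵ > 0. We seek N > 0 such that u > N implies |(-4u + 4)/(5u + 13) + 4/5| < ϵ.
(-4u + 4)/(5u + 13) + 4/5 = (5(-4u + 4) − (-4)(5u + 13)) / (5(5u + 13)) = 72/(5(5u + 13)).
For u > 0 we have 5u + 13 > 5u, so |(-4u + 4)/(5u + 13) + 4/5| = 72/(5(5u + 13)) < 72/(5·5u) = (72/25)/u.
Thus |(-4u + 4)/(5u + 13) + 4/5| < ϵ whenever u > (72/25)/ϵ.
Take N = (72/25)/ϵ. If u > N then |(-4u + 4)/(5u + 13) + 4/5| < (72/25)/u < ϵ.

N = (72/25)/ϵ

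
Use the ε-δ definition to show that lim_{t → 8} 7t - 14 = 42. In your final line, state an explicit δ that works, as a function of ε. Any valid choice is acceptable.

Let ε > 0 be given. We need δ > 0 so that 0 < |t − 8| < δ implies |(7t - 14) − 42| < ε.
Since (7t - 14) − 42 = 7(t − 8), we have |(7t - 14) − 42| = 7|t − 8|.
So 7|t − 8| < ε exactly when |t − 8| < ε/7.
Choosing δ = ε/7 gives |(7t - 14) − 42| = 7|t − 8| < ε whenever |t − 8| < δ.

δ = ε/7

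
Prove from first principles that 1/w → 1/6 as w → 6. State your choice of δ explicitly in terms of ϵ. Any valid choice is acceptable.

Fix ϵ > 0. We seek δ > 0 such that 0 < |w − 6| < δ implies |1/w − (1/6)| < ϵ.
|1/w − (1/6)| = |6 − w|/(6·|w|) = |w − 6|/(6|w|).
Restrict δ ≤ 3. Then |w − 6| < 3 gives |w| > 3, so 6|w| > 18.
Then |1/w − (1/6)| < |w − 6|/18, which is < ϵ when |w − 6| < 18ϵ.
Take δ = min(3, 18ϵ). Then 0 < |w − 6| < δ gives both |w − 6| < 3 and |w − 6| < 18ϵ, so |1/w − (1/6)| < ϵ.

δ = min(3, 18ϵ)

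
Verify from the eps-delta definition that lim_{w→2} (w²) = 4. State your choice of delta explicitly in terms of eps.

delta = min(1, eps/5)

Let eps > 0 be given. We seek delta > 0 with 0 < |w − 2| < delta ⇒ |w² − 4| < eps.
Factor: w² − 4 = (w − 2)(w + 2), so |w² − 4| = |w − 2|·|w + 2|.
Restrict delta ≤ 1. Then |w − 2| < 1 gives |w| < 3, so by the triangle inequality |w + 2| ≤ 3 + 2 = 5.
Hence |w² − 4| ≤ 5|w − 2|, which is < eps once |w − 2| < eps/5.
Take delta = min(1, eps/5). If 0 < |w − 2| < delta then both bounds hold and |w² − 4| ≤ 5|w − 2| < 5·(eps/5) = eps.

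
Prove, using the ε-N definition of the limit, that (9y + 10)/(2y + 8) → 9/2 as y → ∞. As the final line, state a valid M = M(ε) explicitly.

Fix ε > 0. We seek M > 0 such that y > M implies |(9y + 10)/(2y + 8) − (9/2)| < ε.
(9y + 10)/(2y + 8) − (9/2) = (2(9y + 10) − 9(2y + 8)) / (2(2y + 8)) = -52/(2(2y + 8)).
For y > 0 we have 2y + 8 > 2y, so |(9y + 10)/(2y + 8) − (9/2)| = 52/(2(2y + 8)) < 52/(2·2y) = 13/y.
Thus |(9y + 10)/(2y + 8) − (9/2)| < ε whenever y > 13/ε.
Take M = 13/ε. If y > M then |(9y + 10)/(2y + 8) − (9/2)| < 13/y < ε.

M = 13/ε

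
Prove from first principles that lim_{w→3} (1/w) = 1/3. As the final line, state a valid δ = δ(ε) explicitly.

Fix ε > 0. We seek δ > 0 such that 0 < |w − 3| < δ implies |1/w − (1/3)| < ε.
|1/w − (1/3)| = |3 − w|/(3·|w|) = |w − 3|/(3|w|).
Restrict δ ≤ 3/2. Then |w − 3| < 3/2 gives |w| > 3/2, so 3|w| > 9/2.
Then |1/w − (1/3)| < |w − 3|/(9/2), which is < ε when |w − 3| < (9/2)ε.
Take δ = min(3/2, (9/2)ε). Then 0 < |w − 3| < δ gives both |w − 3| < 3/2 and |w − 3| < (9/2)ε, so |1/w − (1/3)| < ε.

δ = min(3/2, (9/2)ε)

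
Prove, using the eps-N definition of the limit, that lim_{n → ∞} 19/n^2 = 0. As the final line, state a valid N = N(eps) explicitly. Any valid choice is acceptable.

N = (19/eps)^{1/2}

Fix eps > 0. For n ≥ 1, |19/n^2 − 0| = 19/n^2.
19/n^2 < eps ⇔ n^2 > 19/eps ⇔ n > (19/eps)^{1/2}.
Take N = (19/eps)^{1/2}. Then n > N implies 19/n^2 < eps.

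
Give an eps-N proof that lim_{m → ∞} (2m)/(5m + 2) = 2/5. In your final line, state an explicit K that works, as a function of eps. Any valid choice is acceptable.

Fix eps > 0. For m ≥ 1, |(2m)/(5m + 2) − (2/5)| = |-4|/(5(5m + 2)) = 4/(5(5m + 2)).
Since 5m + 2 ≥ 5m for m ≥ 1, this is ≤ 4/(5·5m) = (4/25)/m.
So |(2m)/(5m + 2) − (2/5)| < eps whenever m > (4/25)/eps.
Take K = (4/25)/eps. If m > K then |(2m)/(5m + 2) − (2/5)| ≤ (4/25)/m < eps.

K = (4/25)/eps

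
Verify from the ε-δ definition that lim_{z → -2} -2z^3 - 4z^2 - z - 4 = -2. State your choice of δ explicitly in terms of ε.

Let ε > 0 be given. We want δ > 0 such that 0 < |z + 2| < δ implies |(-2z^3 - 4z^2 - z - 4) + 2| < ε.
(-2z^3 - 4z^2 - z - 4) + 2 = -2z^3 - 4z^2 - z - 2 = (z + 2)(-2z^2 - 1).
So |(-2z^3 - 4z^2 - z - 4) + 2| = |z + 2|·|-2z^2 - 1|.
Require δ ≤ 2. Then |z + 2| < 2 gives |z| < 4, and by the triangle inequality |-2z^2 - 1| ≤ 2·4^2 + 1 = 33.
Hence |(-2z^3 - 4z^2 - z - 4) + 2| ≤ 33|z + 2| < ε provided |z + 2| < ε/33.
Choosing δ = min(2, ε/33) ensures both conditions, hence |(-2z^3 - 4z^2 - z - 4) + 2| < ε.

δ = min(2, ε/33)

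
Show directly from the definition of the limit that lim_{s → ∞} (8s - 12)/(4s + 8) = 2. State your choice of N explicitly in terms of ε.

N = 7/ε

Let ε > 0. We seek N > 0 such that s > N implies |(8s - 12)/(4s + 8) − 2| < ε.
(8s - 12)/(4s + 8) − 2 = (4(8s - 12) − 8(4s + 8)) / (4(4s + 8)) = -112/(4(4s + 8)).
For s > 0 we have 4s + 8 > 4s, so |(8s - 12)/(4s + 8) − 2| = 112/(4(4s + 8)) < 112/(4·4s) = 7/s.
Thus |(8s - 12)/(4s + 8) − 2| < ε whenever s > 7/ε.
Take N = 7/ε. If s > N then |(8s - 12)/(4s + 8) − 2| < 7/s < ε.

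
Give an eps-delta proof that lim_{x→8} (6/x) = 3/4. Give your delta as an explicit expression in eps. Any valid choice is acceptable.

Fix eps > 0. We seek delta > 0 such that 0 < |x − 8| < delta implies |6/x − (3/4)| < eps.
|6/x − (3/4)| = 6·|8 − x|/(8·|x|) = 6|x − 8|/(8|x|).
Restrict delta ≤ 4. Then |x − 8| < 4 gives |x| > 4, so 8|x| > 32.
Then |6/x − (3/4)| < 6|x − 8|/32, which is < eps when |x − 8| < (16/3)eps.
Take delta = min(4, (16/3)eps). Then 0 < |x − 8| < delta gives both |x − 8| < 4 and |x − 8| < (16/3)eps, so |6/x − (3/4)| < eps.

delta = min(4, (16/3)eps)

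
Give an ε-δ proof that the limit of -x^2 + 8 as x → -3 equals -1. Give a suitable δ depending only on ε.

δ = min(1, ε/7)

Let ε > 0. We want δ > 0 such that 0 < |x + 3| < δ implies |(-x^2 + 8) + 1| < ε.
(-x^2 + 8) + 1 = -x^2 + 9 = (x + 3)(-x + 3).
So |(-x^2 + 8) + 1| = |x + 3|·|-x + 3|.
Require δ ≤ 1. Then |x + 3| < 1 gives |x| < 4, and by the triangle inequality |-x + 3| ≤ 4 + 3 = 7.
Hence |(-x^2 + 8) + 1| ≤ 7|x + 3| < ε provided |x + 3| < ε/7.
Choosing δ = min(1, ε/7) ensures both conditions, hence |(-x^2 + 8) + 1| < ε.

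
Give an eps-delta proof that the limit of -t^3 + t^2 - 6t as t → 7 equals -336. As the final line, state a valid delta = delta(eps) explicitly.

Let eps > 0. We want delta > 0 such that 0 < |t − 7| < delta implies |(-t^3 + t^2 - 6t) + 336| < eps.
(-t^3 + t^2 - 6t) + 336 = -t^3 + t^2 - 6t + 336 = (t − 7)(-t^2 - 6t - 48).
So |(-t^3 + t^2 - 6t) + 336| = |t − 7|·|-t^2 - 6t - 48|.
Require delta ≤ 1. Then |t − 7| < 1 gives |t| < 8, and by the triangle inequality |-t^2 - 6t - 48| ≤ 8^2 + 6·8 + 48 = 160.
Hence |(-t^3 + t^2 - 6t) + 336| ≤ 160|t − 7| < eps provided |t − 7| < eps/160.
Choosing delta = min(1, eps/160) ensures both conditions, hence |(-t^3 + t^2 - 6t) + 336| < eps.

delta = min(1, eps/160)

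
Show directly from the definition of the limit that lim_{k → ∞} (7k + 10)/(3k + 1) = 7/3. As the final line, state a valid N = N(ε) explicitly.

N = (23/9)/ε

Fix ε > 0. For k ≥ 1, |(7k + 10)/(3k + 1) − (7/3)| = |23|/(3(3k + 1)) = 23/(3(3k + 1)).
Since 3k + 1 ≥ 3k for k ≥ 1, this is ≤ 23/(3·3k) = (23/9)/k.
So |(7k + 10)/(3k + 1) − (7/3)| < ε whenever k > (23/9)/ε.
Take N = (23/9)/ε. If k > N then |(7k + 10)/(3k + 1) − (7/3)| ≤ (23/9)/k < ε.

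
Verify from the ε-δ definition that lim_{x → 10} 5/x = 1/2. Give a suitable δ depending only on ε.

Suppose ε > 0. We seek δ > 0 such that 0 < |x − 10| < δ implies |5/x − (1/2)| < ε.
|5/x − (1/2)| = 5·|10 − x|/(10·|x|) = 5|x − 10|/(10|x|).
Require δ ≤ 5 so that |x| > 10 − 5 = 5, hence 10|x| > 50.
Then |5/x − (1/2)| < 5|x − 10|/50, which is < ε when |x − 10| < 10ε.
Take δ = min(5, 10ε). Then 0 < |x − 10| < δ gives both |x − 10| < 5 and |x − 10| < 10ε, so |5/x − (1/2)| < ε.

δ = min(5, 10ε)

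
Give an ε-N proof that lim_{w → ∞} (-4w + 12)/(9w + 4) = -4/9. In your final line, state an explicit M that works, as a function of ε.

Fix ε > 0. We seek M > 0 such that w > M implies |(-4w + 12)/(9w + 4) + 4/9| < ε.
(-4w + 12)/(9w + 4) + 4/9 = (9(-4w + 12) − (-4)(9w + 4)) / (9(9w + 4)) = 124/(9(9w + 4)).
For w > 0 we have 9w + 4 > 9w, so |(-4w + 12)/(9w + 4) + 4/9| = 124/(9(9w + 4)) < 124/(9·9w) = (124/81)/w.
Thus |(-4w + 12)/(9w + 4) + 4/9| < ε whenever w > (124/81)/ε.
Take M = (124/81)/ε. If w > M then |(-4w + 12)/(9w + 4) + 4/9| < (124/81)/w < ε.

M = (124/81)/ε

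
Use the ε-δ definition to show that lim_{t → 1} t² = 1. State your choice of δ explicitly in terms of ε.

δ = min(1, ε/3)

Let ε > 0. We seek δ > 0 with 0 < |t − 1| < δ ⇒ |t² − 1| < ε.
Factor: t² − 1 = (t − 1)(t + 1), so |t² − 1| = |t − 1|·|t + 1|.
Impose δ ≤ 1 so that |t| < 2; then |t + 1| ≤ 3.
Hence |t² − 1| ≤ 3|t − 1|, which is < ε once |t − 1| < ε/3.
Take δ = min(1, ε/3). If 0 < |t − 1| < δ then both bounds hold and |t² − 1| ≤ 3|t − 1| < 3·(ε/3) = ε.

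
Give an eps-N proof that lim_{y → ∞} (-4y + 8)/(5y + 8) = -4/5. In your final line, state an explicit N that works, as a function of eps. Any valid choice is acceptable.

Suppose eps > 0. We seek N > 0 such that y > N implies |(-4y + 8)/(5y + 8) + 4/5| < eps.
(-4y + 8)/(5y + 8) + 4/5 = (5(-4y + 8) − (-4)(5y + 8)) / (5(5y + 8)) = 72/(5(5y + 8)).
For y > 0 we have 5y + 8 > 5y, so |(-4y + 8)/(5y + 8) + 4/5| = 72/(5(5y + 8)) < 72/(5·5y) = (72/25)/y.
Thus |(-4y + 8)/(5y + 8) + 4/5| < eps whenever y > (72/25)/eps.
Take N = (72/25)/eps. If y > N then |(-4y + 8)/(5y + 8) + 4/5| < (72/25)/y < eps.

N = (72/25)/eps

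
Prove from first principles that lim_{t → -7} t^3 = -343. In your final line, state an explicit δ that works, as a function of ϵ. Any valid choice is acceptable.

Fix ϵ > 0. We seek δ > 0 with 0 < |t + 7| < δ ⇒ |t^3 + 343| < ϵ.
Factor: t^3 + 343 = (t + 7)(t^2 - 7t + 49), so |t^3 + 343| = |t + 7|·|t^2 - 7t + 49|.
Restrict δ ≤ 1. Then |t + 7| < 1 gives |t| < 8, so by the triangle inequality |t^2 - 7t + 49| ≤ 8^2 + 7·8 + 49 = 169.
Hence |t^3 + 343| ≤ 169|t + 7|, which is < ϵ once |t + 7| < ϵ/169.
Take δ = min(1, ϵ/169). If 0 < |t + 7| < δ then both bounds hold and |t^3 + 343| ≤ 169|t + 7| < 169·(ϵ/169) = ϵ.

δ = min(1, ϵ/169)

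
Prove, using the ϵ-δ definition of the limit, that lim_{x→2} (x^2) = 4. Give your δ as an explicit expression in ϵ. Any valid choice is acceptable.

δ = min(1, ϵ/5)

Let ϵ > 0. We seek δ > 0 with 0 < |x − 2| < δ ⇒ |x^2 − 4| < ϵ.
Factor: x^2 − 4 = (x − 2)(x + 2), so |x^2 − 4| = |x − 2|·|x + 2|.
Restrict δ ≤ 1. Then |x − 2| < 1 gives |x| < 3, so by the triangle inequality |x + 2| ≤ 3 + 2 = 5.
Hence |x^2 − 4| ≤ 5|x − 2|, which is < ϵ once |x − 2| < ϵ/5.
Take δ = min(1, ϵ/5). If 0 < |x − 2| < δ then both bounds hold and |x^2 − 4| ≤ 5|x − 2| < 5·(ϵ/5) = ϵ.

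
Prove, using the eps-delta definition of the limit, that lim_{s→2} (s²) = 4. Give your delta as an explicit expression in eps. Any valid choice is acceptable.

delta = min(1, eps/5)

Let eps > 0. We seek delta > 0 with 0 < |s − 2| < delta ⇒ |s² − 4| < eps.
Factor: s² − 4 = (s − 2)(s + 2), so |s² − 4| = |s − 2|·|s + 2|.
Restrict delta ≤ 1. Then |s − 2| < 1 gives |s| < 3, so by the triangle inequality |s + 2| ≤ 3 + 2 = 5.
Hence |s² − 4| ≤ 5|s − 2|, which is < eps once |s − 2| < eps/5.
Take delta = min(1, eps/5). If 0 < |s − 2| < delta then both bounds hold and |s² − 4| ≤ 5|s − 2| < 5·(eps/5) = eps.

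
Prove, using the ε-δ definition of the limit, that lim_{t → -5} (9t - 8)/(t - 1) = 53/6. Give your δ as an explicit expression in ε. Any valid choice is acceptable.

Suppose ε > 0. We want δ > 0 with 0 < |t + 5| < δ ⇒ |(9t - 8)/(t - 1) − (53/6)| < ε.
Combining over a common denominator, (9t - 8)/(t - 1) − (53/6) = [(9t - 8)·(-6) − (-53)·(t - 1)] / [(-6)·(t - 1)] = -1(t + 5) / ((-6)(t - 1)).
So |(9t - 8)/(t - 1) − (53/6)| = |t + 5| / (6·|t − 1|).
Restrict δ ≤ 3. Then |t + 5| < 3 gives |t − 1| = |(t + 5) + (-6)| ≥ 6 − 3 = 3.
Hence |(9t - 8)/(t - 1) − (53/6)| < |t + 5|/(6·3) = (1/18)|t + 5|, which is < ε once |t + 5| < 18ε.
Take δ = min(3, 18ε). Then 0 < |t + 5| < δ forces both bounds, so |(9t - 8)/(t - 1) − (53/6)| < ε.

δ = min(3, 18ε)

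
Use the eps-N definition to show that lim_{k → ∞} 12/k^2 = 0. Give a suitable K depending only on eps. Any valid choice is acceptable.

Fix eps > 0. For k ≥ 1, |12/k^2 − 0| = 12/k^2.
12/k^2 < eps ⇔ k^2 > 12/eps ⇔ k > (12/eps)^{1/2}.
Take K = (12/eps)^{1/2}. Then k > K implies 12/k^2 < eps.

K = (12/eps)^{1/2}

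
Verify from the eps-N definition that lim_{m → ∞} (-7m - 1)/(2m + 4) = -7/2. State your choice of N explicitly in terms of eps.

N = (13/2)/eps

Let eps > 0 be given. For m ≥ 1, |(-7m - 1)/(2m + 4) + 7/2| = |26|/(2(2m + 4)) = 26/(2(2m + 4)).
Since 2m + 4 ≥ 2m for m ≥ 1, this is ≤ 26/(2·2m) = (13/2)/m.
So |(-7m - 1)/(2m + 4) + 7/2| < eps whenever m > (13/2)/eps.
Take N = (13/2)/eps. If m > N then |(-7m - 1)/(2m + 4) + 7/2| ≤ (13/2)/m < eps.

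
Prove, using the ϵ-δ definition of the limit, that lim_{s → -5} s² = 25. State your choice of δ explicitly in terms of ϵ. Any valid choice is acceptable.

Let ϵ > 0. We seek δ > 0 with 0 < |s + 5| < δ ⇒ |s² − 25| < ϵ.
Factor: s² − 25 = (s + 5)(s - 5), so |s² − 25| = |s + 5|·|s - 5|.
Restrict δ ≤ 1. Then |s + 5| < 1 gives |s| < 6, so by the triangle inequality |s - 5| ≤ 6 + 5 = 11.
Hence |s² − 25| ≤ 11|s + 5|, which is < ϵ once |s + 5| < ϵ/11.
Take δ = min(1, ϵ/11). If 0 < |s + 5| < δ then both bounds hold and |s² − 25| ≤ 11|s + 5| < 11·(ϵ/11) = ϵ.

δ = min(1, ϵ/11)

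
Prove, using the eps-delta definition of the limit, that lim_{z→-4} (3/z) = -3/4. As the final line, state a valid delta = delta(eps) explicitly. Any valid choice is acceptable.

Let eps > 0 be given. We seek delta > 0 such that 0 < |z + 4| < delta implies |3/z + 3/4| < eps.
|3/z + 3/4| = 3·|-4 − z|/(4·|z|) = 3|z + 4|/(4|z|).
Require delta ≤ 2 so that |z| > 4 − 2 = 2, hence 4|z| > 8.
Then |3/z + 3/4| < 3|z + 4|/8, which is < eps when |z + 4| < (8/3)eps.
Take delta = min(2, (8/3)eps). Then 0 < |z + 4| < delta gives both |z + 4| < 2 and |z + 4| < (8/3)eps, so |3/z + 3/4| < eps.

delta = min(2, (8/3)eps)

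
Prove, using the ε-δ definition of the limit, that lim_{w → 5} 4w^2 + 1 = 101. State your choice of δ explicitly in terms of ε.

Suppose ε > 0. We want δ > 0 such that 0 < |w − 5| < δ implies |(4w^2 + 1) − 101| < ε.
(4w^2 + 1) − 101 = 4w^2 - 100 = (w − 5)(4w + 20).
So |(4w^2 + 1) − 101| = |w − 5|·|4w + 20|.
Assume first that |w − 5| < 2, so |w| < 7. Then |4w + 20| ≤ 4·7 + 20 = 48.
Hence |(4w^2 + 1) − 101| ≤ 48|w − 5| < ε provided |w − 5| < ε/48.
Choosing δ = min(2, ε/48) ensures both conditions, hence |(4w^2 + 1) − 101| < ε.

δ = min(2, ε/48)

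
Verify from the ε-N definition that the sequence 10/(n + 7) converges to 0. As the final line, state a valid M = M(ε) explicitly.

M = 10/ε

Suppose ε > 0. For n ≥ 1, |10/(n + 7) − 0| = 10/(n + 7) ≤ 10/n.
We need 10/n < ε, i.e. n > 10/ε.
Take M = 10/ε. If n > M then |10/(n + 7)| ≤ 10/n < ε.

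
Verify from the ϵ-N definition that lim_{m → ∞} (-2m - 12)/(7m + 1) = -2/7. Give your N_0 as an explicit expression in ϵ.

Let ϵ > 0. For m ≥ 1, |(-2m - 12)/(7m + 1) + 2/7| = |-82|/(7(7m + 1)) = 82/(7(7m + 1)).
Since 7m + 1 ≥ 7m for m ≥ 1, this is ≤ 82/(7·7m) = (82/49)/m.
So |(-2m - 12)/(7m + 1) + 2/7| < ϵ whenever m > (82/49)/ϵ.
Take N_0 = (82/49)/ϵ. If m > N_0 then |(-2m - 12)/(7m + 1) + 2/7| ≤ (82/49)/m < ϵ.

N_0 = (82/49)/ϵ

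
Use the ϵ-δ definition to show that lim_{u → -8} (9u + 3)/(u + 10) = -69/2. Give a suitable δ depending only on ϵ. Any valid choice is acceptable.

δ = min(1, (2/87)ϵ)

Let ϵ > 0 be given. We want δ > 0 with 0 < |u + 8| < δ ⇒ |(9u + 3)/(u + 10) + 69/2| < ϵ.
Combining over a common denominator, (9u + 3)/(u + 10) + 69/2 = [(9u + 3)·2 − (-69)·(u + 10)] / [2·(u + 10)] = 87(u + 8) / (2(u + 10)).
So |(9u + 3)/(u + 10) + 69/2| = 87|u + 8| / (2·|u + 10|).
Require δ ≤ 1, so |u + 10| ≥ |2| − |u + 8| > 2 − 1 = 1.
Hence |(9u + 3)/(u + 10) + 69/2| < 87|u + 8|/(2·1) = (87/2)|u + 8|, which is < ϵ once |u + 8| < (2/87)ϵ.
Take δ = min(1, (2/87)ϵ). Then 0 < |u + 8| < δ forces both bounds, so |(9u + 3)/(u + 10) + 69/2| < ϵ.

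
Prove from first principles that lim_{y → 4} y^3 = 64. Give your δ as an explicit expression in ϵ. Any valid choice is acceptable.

δ = min(1, ϵ/61)

Fix ϵ > 0. We seek δ > 0 with 0 < |y − 4| < δ ⇒ |y^3 − 64| < ϵ.
Factor: y^3 − 64 = (y − 4)(y^2 + 4y + 16), so |y^3 − 64| = |y − 4|·|y^2 + 4y + 16|.
Impose δ ≤ 1 so that |y| < 5; then |y^2 + 4y + 16| ≤ 61.
Hence |y^3 − 64| ≤ 61|y − 4|, which is < ϵ once |y − 4| < ϵ/61.
Take δ = min(1, ϵ/61). If 0 < |y − 4| < δ then both bounds hold and |y^3 − 64| ≤ 61|y − 4| < 61·(ϵ/61) = ϵ.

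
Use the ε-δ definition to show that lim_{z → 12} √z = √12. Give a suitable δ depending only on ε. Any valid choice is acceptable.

Let ε > 0 be given. We want δ > 0 such that 0 < |z − 12| < δ implies |√z − √12| < ε.
Multiplying by the conjugate, |√z − √12| = |z − 12|/(√z + √12).
Restrict δ ≤ 12 so that |z − 12| < 12 forces z > 0, and then √z + √12 > √12.
Hence |√z − √12| < |z − 12|/√12, which is < ε once |z − 12| < √12·ε.
Take δ = min(12, √12·ε). If 0 < |z − 12| < δ then z > 0 and |√z − √12| < |z − 12|/√12 < ε.

δ = min(12, √12·ε)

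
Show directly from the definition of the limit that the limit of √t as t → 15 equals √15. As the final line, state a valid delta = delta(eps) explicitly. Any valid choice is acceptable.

Suppose eps > 0. We want delta > 0 such that 0 < |t − 15| < delta implies |√t − √15| < eps.
Rationalise: √t − √15 = (t − 15)/(√t + √15), so |√t − √15| = |t − 15|/(√t + √15).
Restrict delta ≤ 15 so that |t − 15| < 15 forces t > 0, and then √t + √15 > √15.
Hence |√t − √15| < |t − 15|/√15, which is < eps once |t − 15| < √15·eps.
Take delta = min(15, √15·eps). If 0 < |t − 15| < delta then t > 0 and |√t − √15| < |t − 15|/√15 < eps.

delta = min(15, √15·eps)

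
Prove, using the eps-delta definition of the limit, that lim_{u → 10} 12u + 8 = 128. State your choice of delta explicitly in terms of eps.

delta = eps/12

Suppose eps > 0. We need delta > 0 so that 0 < |u − 10| < delta implies |(12u + 8) − 128| < eps.
Since (12u + 8) − 128 = 12(u − 10), we have |(12u + 8) − 128| = 12|u − 10|.
So 12|u − 10| < eps exactly when |u − 10| < eps/12.
Choosing delta = eps/12 gives |(12u + 8) − 128| = 12|u − 10| < eps whenever |u − 10| < delta.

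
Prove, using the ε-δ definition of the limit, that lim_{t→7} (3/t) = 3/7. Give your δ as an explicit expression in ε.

Suppose ε > 0. We seek δ > 0 such that 0 < |t − 7| < δ implies |3/t − (3/7)| < ε.
|3/t − (3/7)| = 3·|7 − t|/(7·|t|) = 3|t − 7|/(7|t|).
Restrict δ ≤ 7/2. Then |t − 7| < 7/2 gives |t| > 7/2, so 7|t| > 49/2.
Then |3/t − (3/7)| < 3|t − 7|/(49/2), which is < ε when |t − 7| < (49/6)ε.
Take δ = min(7/2, (49/6)ε). Then 0 < |t − 7| < δ gives both |t − 7| < 7/2 and |t − 7| < (49/6)ε, so |3/t − (3/7)| < ε.

δ = min(7/2, (49/6)ε)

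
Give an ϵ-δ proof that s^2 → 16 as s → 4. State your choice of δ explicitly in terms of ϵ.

Let ϵ > 0 be given. We seek δ > 0 with 0 < |s − 4| < δ ⇒ |s^2 − 16| < ϵ.
Factor: s^2 − 16 = (s − 4)(s + 4), so |s^2 − 16| = |s − 4|·|s + 4|.
Impose δ ≤ 1 so that |s| < 5; then |s + 4| ≤ 9.
Hence |s^2 − 16| ≤ 9|s − 4|, which is < ϵ once |s − 4| < ϵ/9.
Take δ = min(1, ϵ/9). If 0 < |s − 4| < δ then both bounds hold and |s^2 − 16| ≤ 9|s − 4| < 9·(ϵ/9) = ϵ.

δ = min(1, ϵ/9)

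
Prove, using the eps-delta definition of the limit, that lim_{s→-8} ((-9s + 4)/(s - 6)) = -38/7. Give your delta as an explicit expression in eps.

Let eps > 0 be given. We want delta > 0 with 0 < |s + 8| < delta ⇒ |(-9s + 4)/(s - 6) + 38/7| < eps.
Combining over a common denominator, (-9s + 4)/(s - 6) + 38/7 = [(-9s + 4)·(-14) − 76·(s - 6)] / [(-14)·(s - 6)] = 50(s + 8) / ((-14)(s - 6)).
So |(-9s + 4)/(s - 6) + 38/7| = 50|s + 8| / (14·|s − 6|).
Require delta ≤ 7, so |s − 6| ≥ |-14| − |s + 8| > 14 − 7 = 7.
Hence |(-9s + 4)/(s - 6) + 38/7| < 50|s + 8|/(14·7) = (25/49)|s + 8|, which is < eps once |s + 8| < (49/25)eps.
Take delta = min(7, (49/25)eps). Then 0 < |s + 8| < delta forces both bounds, so |(-9s + 4)/(s - 6) + 38/7| < eps.

delta = min(7, (49/25)eps)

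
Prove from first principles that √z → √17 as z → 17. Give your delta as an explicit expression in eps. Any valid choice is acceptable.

delta = min(17, √17·eps)

Suppose eps > 0. We want delta > 0 such that 0 < |z − 17| < delta implies |√z − √17| < eps.
Multiplying by the conjugate, |√z − √17| = |z − 17|/(√z + √17).
Restrict delta ≤ 17 so that |z − 17| < 17 forces z > 0, and then √z + √17 > √17.
Hence |√z − √17| < |z − 17|/√17, which is < eps once |z − 17| < √17·eps.
Take delta = min(17, √17·eps). If 0 < |z − 17| < delta then z > 0 and |√z − √17| < |z − 17|/√17 < eps.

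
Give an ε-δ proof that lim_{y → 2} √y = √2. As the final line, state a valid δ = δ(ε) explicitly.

Suppose ε > 0. We want δ > 0 such that 0 < |y − 2| < δ implies |√y − √2| < ε.
Rationalise: √y − √2 = (y − 2)/(√y + √2), so |√y − √2| = |y − 2|/(√y + √2).
Restrict δ ≤ 2 so that |y − 2| < 2 forces y > 0, and then √y + √2 > √2.
Hence |√y − √2| < |y − 2|/√2, which is < ε once |y − 2| < √2·ε.
Take δ = min(2, √2·ε). If 0 < |y − 2| < δ then y > 0 and |√y − √2| < |y − 2|/√2 < ε.

δ = min(2, √2·ε)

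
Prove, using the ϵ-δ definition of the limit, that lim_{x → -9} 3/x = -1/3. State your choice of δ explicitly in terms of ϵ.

Let ϵ > 0. We seek δ > 0 such that 0 < |x + 9| < δ implies |3/x + 1/3| < ϵ.
|3/x + 1/3| = 3·|-9 − x|/(9·|x|) = 3|x + 9|/(9|x|).
Restrict δ ≤ 9/2. Then |x + 9| < 9/2 gives |x| > 9/2, so 9|x| > 81/2.
Then |3/x + 1/3| < 3|x + 9|/(81/2), which is < ϵ when |x + 9| < (27/2)ϵ.
Take δ = min(9/2, (27/2)ϵ). Then 0 < |x + 9| < δ gives both |x + 9| < 9/2 and |x + 9| < (27/2)ϵ, so |3/x + 1/3| < ϵ.

δ = min(9/2, (27/2)ϵ)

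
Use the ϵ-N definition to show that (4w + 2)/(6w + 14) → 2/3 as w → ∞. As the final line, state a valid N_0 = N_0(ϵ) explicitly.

N_0 = (11/9)/ϵ

Let ϵ > 0 be given. We seek N_0 > 0 such that w > N_0 implies |(4w + 2)/(6w + 14) − (2/3)| < ϵ.
(4w + 2)/(6w + 14) − (2/3) = (6(4w + 2) − 4(6w + 14)) / (6(6w + 14)) = -44/(6(6w + 14)).
For w > 0 we have 6w + 14 > 6w, so |(4w + 2)/(6w + 14) − (2/3)| = 44/(6(6w + 14)) < 44/(6·6w) = (11/9)/w.
Thus |(4w + 2)/(6w + 14) − (2/3)| < ϵ whenever w > (11/9)/ϵ.
Take N_0 = (11/9)/ϵ. If w > N_0 then |(4w + 2)/(6w + 14) − (2/3)| < (11/9)/w < ϵ.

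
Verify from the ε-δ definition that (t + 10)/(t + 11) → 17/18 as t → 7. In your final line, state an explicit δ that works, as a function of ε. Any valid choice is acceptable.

Let ε > 0 be given. We want δ > 0 with 0 < |t − 7| < δ ⇒ |(t + 10)/(t + 11) − (17/18)| < ε.
Combining over a common denominator, (t + 10)/(t + 11) − (17/18) = [(t + 10)·18 − 17·(t + 11)] / [18·(t + 11)] = 1(t − 7) / (18(t + 11)).
So |(t + 10)/(t + 11) − (17/18)| = |t − 7| / (18·|t + 11|).
Restrict δ ≤ 9. Then |t − 7| < 9 gives |t + 11| = |(t − 7) + 18| ≥ 18 − 9 = 9.
Hence |(t + 10)/(t + 11) − (17/18)| < |t − 7|/(18·9) = (1/162)|t − 7|, which is < ε once |t − 7| < 162ε.
Take δ = min(9, 162ε). Then 0 < |t − 7| < δ forces both bounds, so |(t + 10)/(t + 11) − (17/18)| < ε.

δ = min(9, 162ε)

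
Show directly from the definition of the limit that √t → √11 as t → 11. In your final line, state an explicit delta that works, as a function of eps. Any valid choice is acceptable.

delta = min(11, √11·eps)

Let eps > 0. We want delta > 0 such that 0 < |t − 11| < delta implies |√t − √11| < eps.
Multiplying by the conjugate, |√t − √11| = |t − 11|/(√t + √11).
Restrict delta ≤ 11 so that |t − 11| < 11 forces t > 0, and then √t + √11 > √11.
Hence |√t − √11| < |t − 11|/√11, which is < eps once |t − 11| < √11·eps.
Take delta = min(11, √11·eps). If 0 < |t − 11| < delta then t > 0 and |√t − √11| < |t − 11|/√11 < eps.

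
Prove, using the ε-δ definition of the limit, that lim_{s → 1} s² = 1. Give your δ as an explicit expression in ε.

Suppose ε > 0. We seek δ > 0 with 0 < |s − 1| < δ ⇒ |s² − 1| < ε.
Factor: s² − 1 = (s − 1)(s + 1), so |s² − 1| = |s − 1|·|s + 1|.
Impose δ ≤ 1 so that |s| < 2; then |s + 1| ≤ 3.
Hence |s² − 1| ≤ 3|s − 1|, which is < ε once |s − 1| < ε/3.
Take δ = min(1, ε/3). If 0 < |s − 1| < δ then both bounds hold and |s² − 1| ≤ 3|s − 1| < 3·(ε/3) = ε.

δ = min(1, ε/3)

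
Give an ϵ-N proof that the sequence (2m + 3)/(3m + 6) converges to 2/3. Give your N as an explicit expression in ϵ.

N = (1/3)/ϵ

Suppose ϵ > 0. For m ≥ 1, |(2m + 3)/(3m + 6) − (2/3)| = |-3|/(3(3m + 6)) = 3/(3(3m + 6)).
Since 3m + 6 ≥ 3m for m ≥ 1, this is ≤ 3/(3·3m) = (1/3)/m.
So |(2m + 3)/(3m + 6) − (2/3)| < ϵ whenever m > (1/3)/ϵ.
Take N = (1/3)/ϵ. If m > N then |(2m + 3)/(3m + 6) − (2/3)| ≤ (1/3)/m < ϵ.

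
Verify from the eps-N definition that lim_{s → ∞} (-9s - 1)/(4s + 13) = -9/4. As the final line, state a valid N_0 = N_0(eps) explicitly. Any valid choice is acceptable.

Let eps > 0 be given. We seek N_0 > 0 such that s > N_0 implies |(-9s - 1)/(4s + 13) + 9/4| < eps.
(-9s - 1)/(4s + 13) + 9/4 = (4(-9s - 1) − (-9)(4s + 13)) / (4(4s + 13)) = 113/(4(4s + 13)).
For s > 0 we have 4s + 13 > 4s, so |(-9s - 1)/(4s + 13) + 9/4| = 113/(4(4s + 13)) < 113/(4·4s) = (113/16)/s.
Thus |(-9s - 1)/(4s + 13) + 9/4| < eps whenever s > (113/16)/eps.
Take N_0 = (113/16)/eps. If s > N_0 then |(-9s - 1)/(4s + 13) + 9/4| < (113/16)/s < eps.

N_0 = (113/16)/eps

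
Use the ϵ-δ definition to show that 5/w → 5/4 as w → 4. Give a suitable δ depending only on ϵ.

δ = min(2, (8/5)ϵ)

Let ϵ > 0. We seek δ > 0 such that 0 < |w − 4| < δ implies |5/w − (5/4)| < ϵ.
|5/w − (5/4)| = 5·|4 − w|/(4·|w|) = 5|w − 4|/(4|w|).
Restrict δ ≤ 2. Then |w − 4| < 2 gives |w| > 2, so 4|w| > 8.
Then |5/w − (5/4)| < 5|w − 4|/8, which is < ϵ when |w − 4| < (8/5)ϵ.
Take δ = min(2, (8/5)ϵ). Then 0 < |w − 4| < δ gives both |w − 4| < 2 and |w − 4| < (8/5)ϵ, so |5/w − (5/4)| < ϵ.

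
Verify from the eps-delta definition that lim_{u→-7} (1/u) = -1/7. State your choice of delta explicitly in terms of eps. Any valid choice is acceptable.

delta = min(7/2, (49/2)eps)

Fix eps > 0. We seek delta > 0 such that 0 < |u + 7| < delta implies |1/u + 1/7| < eps.
|1/u + 1/7| = |-7 − u|/(7·|u|) = |u + 7|/(7|u|).
Restrict delta ≤ 7/2. Then |u + 7| < 7/2 gives |u| > 7/2, so 7|u| > 49/2.
Then |1/u + 1/7| < |u + 7|/(49/2), which is < eps when |u + 7| < (49/2)eps.
Take delta = min(7/2, (49/2)eps). Then 0 < |u + 7| < delta gives both |u + 7| < 7/2 and |u + 7| < (49/2)eps, so |1/u + 1/7| < eps.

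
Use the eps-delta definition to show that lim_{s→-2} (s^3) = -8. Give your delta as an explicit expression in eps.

Let eps > 0 be given. We seek delta > 0 with 0 < |s + 2| < delta ⇒ |s^3 + 8| < eps.
Factor: s^3 + 8 = (s + 2)(s^2 - 2s + 4), so |s^3 + 8| = |s + 2|·|s^2 - 2s + 4|.
Impose delta ≤ 1 so that |s| < 3; then |s^2 - 2s + 4| ≤ 19.
Hence |s^3 + 8| ≤ 19|s + 2|, which is < eps once |s + 2| < eps/19.
Take delta = min(1, eps/19). If 0 < |s + 2| < delta then both bounds hold and |s^3 + 8| ≤ 19|s + 2| < 19·(eps/19) = eps.

delta = min(1, eps/19)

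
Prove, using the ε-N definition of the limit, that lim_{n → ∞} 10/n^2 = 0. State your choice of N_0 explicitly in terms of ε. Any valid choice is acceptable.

Suppose ε > 0. For n ≥ 1, |10/n^2 − 0| = 10/n^2.
10/n^2 < ε ⇔ n^2 > 10/ε ⇔ n > (10/ε)^{1/2}.
Take N_0 = (10/ε)^{1/2}. Then n > N_0 implies 10/n^2 < ε.

N_0 = (10/ε)^{1/2}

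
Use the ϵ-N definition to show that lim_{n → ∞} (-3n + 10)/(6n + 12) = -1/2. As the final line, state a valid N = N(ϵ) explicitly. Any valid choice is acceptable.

Fix ϵ > 0. For n ≥ 1, |(-3n + 10)/(6n + 12) + 1/2| = |96|/(6(6n + 12)) = 96/(6(6n + 12)).
Since 6n + 12 ≥ 6n for n ≥ 1, this is ≤ 96/(6·6n) = (8/3)/n.
So |(-3n + 10)/(6n + 12) + 1/2| < ϵ whenever n > (8/3)/ϵ.
Take N = (8/3)/ϵ. If n > N then |(-3n + 10)/(6n + 12) + 1/2| ≤ (8/3)/n < ϵ.

N = (8/3)/ϵ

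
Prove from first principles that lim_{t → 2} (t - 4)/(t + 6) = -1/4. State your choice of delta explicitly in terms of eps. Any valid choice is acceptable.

Let eps > 0. We want delta > 0 with 0 < |t − 2| < delta ⇒ |(t - 4)/(t + 6) + 1/4| < eps.
Combining over a common denominator, (t - 4)/(t + 6) + 1/4 = [(t - 4)·8 − (-2)·(t + 6)] / [8·(t + 6)] = 10(t − 2) / (8(t + 6)).
So |(t - 4)/(t + 6) + 1/4| = 10|t − 2| / (8·|t + 6|).
Require delta ≤ 4, so |t + 6| ≥ |8| − |t − 2| > 8 − 4 = 4.
Hence |(t - 4)/(t + 6) + 1/4| < 10|t − 2|/(8·4) = (5/16)|t − 2|, which is < eps once |t − 2| < (16/5)eps.
Take delta = min(4, (16/5)eps). Then 0 < |t − 2| < delta forces both bounds, so |(t - 4)/(t + 6) + 1/4| < eps.

delta = min(4, (16/5)eps)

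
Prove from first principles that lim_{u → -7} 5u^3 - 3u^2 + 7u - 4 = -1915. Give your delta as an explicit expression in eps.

Fix eps > 0. We want delta > 0 such that 0 < |u + 7| < delta implies |(5u^3 - 3u^2 + 7u - 4) + 1915| < eps.
(5u^3 - 3u^2 + 7u - 4) + 1915 = 5u^3 - 3u^2 + 7u + 1911 = (u + 7)(5u^2 - 38u + 273).
So |(5u^3 - 3u^2 + 7u - 4) + 1915| = |u + 7|·|5u^2 - 38u + 273|.
Require delta ≤ 2. Then |u + 7| < 2 gives |u| < 9, and by the triangle inequality |5u^2 - 38u + 273| ≤ 5·9^2 + 38·9 + 273 = 1020.
Hence |(5u^3 - 3u^2 + 7u - 4) + 1915| ≤ 1020|u + 7| < eps provided |u + 7| < eps/1020.
Choosing delta = min(2, eps/1020) ensures both conditions, hence |(5u^3 - 3u^2 + 7u - 4) + 1915| < eps.

delta = min(2, eps/1020)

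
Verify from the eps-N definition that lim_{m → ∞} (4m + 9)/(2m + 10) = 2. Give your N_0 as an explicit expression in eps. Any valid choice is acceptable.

Fix eps > 0. For m ≥ 1, |(4m + 9)/(2m + 10) − 2| = |-22|/(2(2m + 10)) = 22/(2(2m + 10)).
Since 2m + 10 ≥ 2m for m ≥ 1, this is ≤ 22/(2·2m) = (11/2)/m.
So |(4m + 9)/(2m + 10) − 2| < eps whenever m > (11/2)/eps.
Take N_0 = (11/2)/eps. If m > N_0 then |(4m + 9)/(2m + 10) − 2| ≤ (11/2)/m < eps.

N_0 = (11/2)/eps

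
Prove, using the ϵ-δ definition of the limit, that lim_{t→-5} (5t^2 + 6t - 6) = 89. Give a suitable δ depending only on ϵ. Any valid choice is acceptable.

δ = min(2, ϵ/54)

Let ϵ > 0. We want δ > 0 such that 0 < |t + 5| < δ implies |(5t^2 + 6t - 6) − 89| < ϵ.
(5t^2 + 6t - 6) − 89 = 5t^2 + 6t - 95 = (t + 5)(5t - 19).
So |(5t^2 + 6t - 6) − 89| = |t + 5|·|5t - 19|.
Assume first that |t + 5| < 2, so |t| < 7. Then |5t - 19| ≤ 5·7 + 19 = 54.
Hence |(5t^2 + 6t - 6) − 89| ≤ 54|t + 5| < ϵ provided |t + 5| < ϵ/54.
Take δ = min(2, ϵ/54). Then 0 < |t + 5| < δ gives both |t + 5| < 2 and |t + 5| < ϵ/54, so |(5t^2 + 6t - 6) − 89| < ϵ.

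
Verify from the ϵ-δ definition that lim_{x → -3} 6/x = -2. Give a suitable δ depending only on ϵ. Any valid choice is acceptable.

δ = min(3/2, (3/4)ϵ)

Let ϵ > 0. We seek δ > 0 such that 0 < |x + 3| < δ implies |6/x + 2| < ϵ.
|6/x + 2| = 6·|-3 − x|/(3·|x|) = 6|x + 3|/(3|x|).
Require δ ≤ 3/2 so that |x| > 3 − 3/2 = 3/2, hence 3|x| > 9/2.
Then |6/x + 2| < 6|x + 3|/(9/2), which is < ϵ when |x + 3| < (3/4)ϵ.
Take δ = min(3/2, (3/4)ϵ). Then 0 < |x + 3| < δ gives both |x + 3| < 3/2 and |x + 3| < (3/4)ϵ, so |6/x + 2| < ϵ.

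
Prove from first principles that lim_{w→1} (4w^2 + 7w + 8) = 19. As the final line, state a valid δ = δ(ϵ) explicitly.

Suppose ϵ > 0. We want δ > 0 such that 0 < |w − 1| < δ implies |(4w^2 + 7w + 8) − 19| < ϵ.
(4w^2 + 7w + 8) − 19 = 4w^2 + 7w - 11 = (w − 1)(4w + 11).
So |(4w^2 + 7w + 8) − 19| = |w − 1|·|4w + 11|.
Assume first that |w − 1| < 2, so |w| < 3. Then |4w + 11| ≤ 4·3 + 11 = 23.
Hence |(4w^2 + 7w + 8) − 19| ≤ 23|w − 1| < ϵ provided |w − 1| < ϵ/23.
Choosing δ = min(2, ϵ/23) ensures both conditions, hence |(4w^2 + 7w + 8) − 19| < ϵ.

δ = min(2, ϵ/23)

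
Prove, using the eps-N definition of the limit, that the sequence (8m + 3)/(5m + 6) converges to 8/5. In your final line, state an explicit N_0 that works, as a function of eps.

N_0 = (33/25)/eps

Suppose eps > 0. For m ≥ 1, |(8m + 3)/(5m + 6) − (8/5)| = |-33|/(5(5m + 6)) = 33/(5(5m + 6)).
Since 5m + 6 ≥ 5m for m ≥ 1, this is ≤ 33/(5·5m) = (33/25)/m.
So |(8m + 3)/(5m + 6) − (8/5)| < eps whenever m > (33/25)/eps.
Take N_0 = (33/25)/eps. If m > N_0 then |(8m + 3)/(5m + 6) − (8/5)| ≤ (33/25)/m < eps.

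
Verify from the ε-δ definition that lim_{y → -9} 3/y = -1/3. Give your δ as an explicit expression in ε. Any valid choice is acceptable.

δ = min(9/2, (27/2)ε)

Let ε > 0 be given. We seek δ > 0 such that 0 < |y + 9| < δ implies |3/y + 1/3| < ε.
|3/y + 1/3| = 3·|-9 − y|/(9·|y|) = 3|y + 9|/(9|y|).
Require δ ≤ 9/2 so that |y| > 9 − 9/2 = 9/2, hence 9|y| > 81/2.
Then |3/y + 1/3| < 3|y + 9|/(81/2), which is < ε when |y + 9| < (27/2)ε.
Take δ = min(9/2, (27/2)ε). Then 0 < |y + 9| < δ gives both |y + 9| < 9/2 and |y + 9| < (27/2)ε, so |3/y + 1/3| < ε.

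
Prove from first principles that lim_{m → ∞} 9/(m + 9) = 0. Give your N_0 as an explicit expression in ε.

N_0 = 9/ε

Fix ε > 0. For m ≥ 1, |9/(m + 9) − 0| = 9/(m + 9) ≤ 9/m.
We need 9/m < ε, i.e. m > 9/ε.
Take N_0 = 9/ε. If m > N_0 then |9/(m + 9)| ≤ 9/m < ε.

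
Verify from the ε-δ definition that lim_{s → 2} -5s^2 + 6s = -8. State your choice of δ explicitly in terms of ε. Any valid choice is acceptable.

δ = min(1, ε/19)

Let ε > 0. We want δ > 0 such that 0 < |s − 2| < δ implies |(-5s^2 + 6s) + 8| < ε.
(-5s^2 + 6s) + 8 = -5s^2 + 6s + 8 = (s − 2)(-5s - 4).
So |(-5s^2 + 6s) + 8| = |s − 2|·|-5s - 4|.
Require δ ≤ 1. Then |s − 2| < 1 gives |s| < 3, and by the triangle inequality |-5s - 4| ≤ 5·3 + 4 = 19.
Hence |(-5s^2 + 6s) + 8| ≤ 19|s − 2| < ε provided |s − 2| < ε/19.
Choosing δ = min(1, ε/19) ensures both conditions, hence |(-5s^2 + 6s) + 8| < ε.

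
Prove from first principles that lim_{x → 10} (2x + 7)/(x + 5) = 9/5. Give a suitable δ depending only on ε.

Let ε > 0. We want δ > 0 with 0 < |x − 10| < δ ⇒ |(2x + 7)/(x + 5) − (9/5)| < ε.
Combining over a common denominator, (2x + 7)/(x + 5) − (9/5) = [(2x + 7)·15 − 27·(x + 5)] / [15·(x + 5)] = 3(x − 10) / (15(x + 5)).
So |(2x + 7)/(x + 5) − (9/5)| = 3|x − 10| / (15·|x + 5|).
Require δ ≤ 15/2, so |x + 5| ≥ |15| − |x − 10| > 15 − 15/2 = 15/2.
Hence |(2x + 7)/(x + 5) − (9/5)| < 3|x − 10|/(15·(15/2)) = (2/75)|x − 10|, which is < ε once |x − 10| < (75/2)ε.
Take δ = min(15/2, (75/2)ε). Then 0 < |x − 10| < δ forces both bounds, so |(2x + 7)/(x + 5) − (9/5)| < ε.

δ = min(15/2, (75/2)ε)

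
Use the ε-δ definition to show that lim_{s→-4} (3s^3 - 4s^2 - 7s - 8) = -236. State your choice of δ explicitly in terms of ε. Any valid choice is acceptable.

δ = min(2, ε/261)

Let ε > 0 be given. We want δ > 0 such that 0 < |s + 4| < δ implies |(3s^3 - 4s^2 - 7s - 8) + 236| < ε.
(3s^3 - 4s^2 - 7s - 8) + 236 = 3s^3 - 4s^2 - 7s + 228 = (s + 4)(3s^2 - 16s + 57).
So |(3s^3 - 4s^2 - 7s - 8) + 236| = |s + 4|·|3s^2 - 16s + 57|.
Require δ ≤ 2. Then |s + 4| < 2 gives |s| < 6, and by the triangle inequality |3s^2 - 16s + 57| ≤ 3·6^2 + 16·6 + 57 = 261.
Hence |(3s^3 - 4s^2 - 7s - 8) + 236| ≤ 261|s + 4| < ε provided |s + 4| < ε/261.
Choosing δ = min(2, ε/261) ensures both conditions, hence |(3s^3 - 4s^2 - 7s - 8) + 236| < ε.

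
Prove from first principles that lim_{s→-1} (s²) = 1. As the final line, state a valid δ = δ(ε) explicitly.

Fix ε > 0. We seek δ > 0 with 0 < |s + 1| < δ ⇒ |s² − 1| < ε.
Factor: s² − 1 = (s + 1)(s - 1), so |s² − 1| = |s + 1|·|s - 1|.
Restrict δ ≤ 2. Then |s + 1| < 2 gives |s| < 3, so by the triangle inequality |s - 1| ≤ 3 + 1 = 4.
Hence |s² − 1| ≤ 4|s + 1|, which is < ε once |s + 1| < ε/4.
Take δ = min(2, ε/4). If 0 < |s + 1| < δ then both bounds hold and |s² − 1| ≤ 4|s + 1| < 4·(ε/4) = ε.

δ = min(2, ε/4)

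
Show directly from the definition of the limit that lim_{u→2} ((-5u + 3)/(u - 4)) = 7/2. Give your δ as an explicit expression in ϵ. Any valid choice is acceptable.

δ = min(1, (2/17)ϵ)

Let ϵ > 0. We want δ > 0 with 0 < |u − 2| < δ ⇒ |(-5u + 3)/(u - 4) − (7/2)| < ϵ.
Combining over a common denominator, (-5u + 3)/(u - 4) − (7/2) = [(-5u + 3)·(-2) − (-7)·(u - 4)] / [(-2)·(u - 4)] = 17(u − 2) / ((-2)(u - 4)).
So |(-5u + 3)/(u - 4) − (7/2)| = 17|u − 2| / (2·|u − 4|).
Require δ ≤ 1, so |u − 4| ≥ |-2| − |u − 2| > 2 − 1 = 1.
Hence |(-5u + 3)/(u - 4) − (7/2)| < 17|u − 2|/(2·1) = (17/2)|u − 2|, which is < ϵ once |u − 2| < (2/17)ϵ.
Take δ = min(1, (2/17)ϵ). Then 0 < |u − 2| < δ forces both bounds, so |(-5u + 3)/(u - 4) − (7/2)| < ϵ.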